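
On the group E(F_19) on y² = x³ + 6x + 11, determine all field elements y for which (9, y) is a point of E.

x³ + 6x + 11 = 794 ≡ 15 (mod 19).
15 is a non-residue mod 19; no y exists.

none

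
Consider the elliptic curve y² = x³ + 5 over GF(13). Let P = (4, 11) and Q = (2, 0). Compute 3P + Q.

(8, 7)

First 3P:
Repeated addition: build up to 3P.
2P: tangent at (4, 11): λ = (3·4² + 0)/(2·11) ≡ 9/9. 9⁻¹ ≡ 3 (mod 13) since 9·3 = 27 ≡ 1, so λ ≡ 9·3 ≡ 1.
  x = λ² - 4 - 4 = 1 - 8 ≡ 6; y = λ·(4 - 6) - 11 ≡ 0. → (6, 0)
3P: (6, 0) + (4, 11). λ = (11 - 0)/(4 - 6) ≡ 11/11 mod 13. 11⁻¹ ≡ 6 (mod 13), so λ ≡ 1.
  x = λ² - 6 - 4 = 1 - 10 ≡ 4; y = λ·(6 - 4) - 0 ≡ 2. → (4, 2)
3P = (4, 2).
Finally 3P + Q:
(4, 2) + (2, 0). λ = (0 - 2)/(2 - 4) ≡ 11/11 mod 13. 11⁻¹ ≡ 6 (mod 13), so λ ≡ 1.
  x = λ² - 4 - 2 = 1 - 6 ≡ 8; y = λ·(4 - 8) - 2 ≡ 7. → (8, 7)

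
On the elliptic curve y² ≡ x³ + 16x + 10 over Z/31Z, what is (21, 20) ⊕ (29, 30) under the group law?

(0, 14)

(21, 20) + (29, 30). λ = (30 - 20)/(29 - 21) ≡ 10/8 mod 31. 8⁻¹ ≡ 4 (mod 31) since 8·4 = 32 ≡ 1, so λ ≡ 9.
  x = λ² - 21 - 29 = 81 - 50 ≡ 0; y = λ·(21 - 0) - 20 ≡ 14. → (0, 14)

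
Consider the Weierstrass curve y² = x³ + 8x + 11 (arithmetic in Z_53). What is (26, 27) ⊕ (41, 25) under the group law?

(23, 15)

(26, 27) + (41, 25). λ = (25 - 27)/(41 - 26) ≡ 51/15 mod 53. 15⁻¹ ≡ 46 (mod 53), so λ ≡ 14.
  x = λ² - 26 - 41 = 196 - 67 ≡ 23; y = λ·(26 - 23) - 27 ≡ 15. → (23, 15)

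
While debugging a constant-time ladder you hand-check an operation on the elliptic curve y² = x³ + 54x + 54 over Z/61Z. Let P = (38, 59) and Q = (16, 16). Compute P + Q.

(38, 59) + (16, 16). λ = (16 - 59)/(16 - 38) ≡ 18/39 mod 61. 39⁻¹ ≡ 36 (mod 61), so λ ≡ 38.
  x = λ² - 38 - 16 = 1444 - 54 ≡ 48; y = λ·(38 - 48) - 59 ≡ 49. → (48, 49)

(48, 49)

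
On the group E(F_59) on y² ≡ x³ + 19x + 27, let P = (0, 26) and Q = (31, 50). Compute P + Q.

(0, 26) + (31, 50). λ = (50 - 26)/(31 - 0) ≡ 24/31 mod 59. 31⁻¹ ≡ 40 (mod 59) since 31·40 = 1240 ≡ 1, so λ ≡ 16.
  x = λ² - 0 - 31 = 256 - 31 ≡ 48; y = λ·(0 - 48) - 26 ≡ 32. → (48, 32)

(48, 32)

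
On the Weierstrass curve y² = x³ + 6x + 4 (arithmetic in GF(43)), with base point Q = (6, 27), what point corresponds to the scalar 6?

(36, 7)

Repeated addition: build up to 6Q.
2Q: tangent at (6, 27): λ = (3·6² + 6)/(2·27) ≡ 28/11. 11⁻¹ ≡ 4 (mod 43), so λ ≡ 28·4 ≡ 26.
  x = λ² - 6 - 6 = 676 - 12 ≡ 19; y = λ·(6 - 19) - 27 ≡ 22. → (19, 22)
3Q: (19, 22) + (6, 27). λ = (27 - 22)/(6 - 19) ≡ 5/30 mod 43. 30⁻¹ ≡ 33 (mod 43) since 30·33 = 990 ≡ 1, so λ ≡ 36.
  x = λ² - 19 - 6 = 1296 - 25 ≡ 24; y = λ·(19 - 24) - 22 ≡ 13. → (24, 13)
4Q: (24, 13) + (6, 27). λ = (27 - 13)/(6 - 24) ≡ 14/25 mod 43. 25⁻¹ ≡ 31 (mod 43) since 25·31 = 775 ≡ 1, so λ ≡ 4.
  x = λ² - 24 - 6 = 16 - 30 ≡ 29; y = λ·(24 - 29) - 13 ≡ 10. → (29, 10)
5Q: (29, 10) + (6, 27). λ = (27 - 10)/(6 - 29) ≡ 17/20 mod 43. 20⁻¹ ≡ 28 (mod 43) since 20·28 = 560 ≡ 1, so λ ≡ 3.
  x = λ² - 29 - 6 = 9 - 35 ≡ 17; y = λ·(29 - 17) - 10 ≡ 26. → (17, 26)
6Q: (17, 26) + (6, 27). λ = (27 - 26)/(6 - 17) ≡ 1/32 mod 43. 32⁻¹ ≡ 39 (mod 43), so λ ≡ 39.
  x = λ² - 17 - 6 = 1521 - 23 ≡ 36; y = λ·(17 - 36) - 26 ≡ 7. → (36, 7)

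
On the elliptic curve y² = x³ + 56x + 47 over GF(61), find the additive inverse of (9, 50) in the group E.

-(9, 50) = (9, -50 mod 61) = (9, 11).

(9, 11)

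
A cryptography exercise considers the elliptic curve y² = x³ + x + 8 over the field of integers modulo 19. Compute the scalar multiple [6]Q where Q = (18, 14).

(4, 0)

Double-and-add on 6 = (110)₂. Start with Q = (18, 14) for the leading 1-bit.
double: tangent at (18, 14): λ = (3·18² + 1)/(2·14) ≡ 4/9. 9⁻¹ ≡ 17 (mod 19), so λ ≡ 4·17 ≡ 11.
  x = λ² - 18 - 18 = 121 - 36 ≡ 9; y = λ·(18 - 9) - 14 ≡ 9. → (9, 9)
add Q: (9, 9) + (18, 14). λ = (14 - 9)/(18 - 9) ≡ 5/9 mod 19. 9⁻¹ ≡ 17 (mod 19), so λ ≡ 9.
  x = λ² - 9 - 18 = 81 - 27 ≡ 16; y = λ·(9 - 16) - 9 ≡ 4. → (16, 4)
double: tangent at (16, 4): λ = (3·16² + 1)/(2·4) ≡ 9/8. 8⁻¹ ≡ 12 (mod 19), so λ ≡ 9·12 ≡ 13.
  x = λ² - 16 - 16 = 169 - 32 ≡ 4; y = λ·(16 - 4) - 4 ≡ 0. → (4, 0)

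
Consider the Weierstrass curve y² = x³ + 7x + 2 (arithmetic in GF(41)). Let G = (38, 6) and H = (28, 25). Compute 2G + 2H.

(3, 3)

First 2G:
Repeated addition: build up to 2G.
2G: tangent at (38, 6): λ = (3·38² + 7)/(2·6) ≡ 34/12. 12⁻¹ ≡ 24 (mod 41), so λ ≡ 34·24 ≡ 37.
  x = λ² - 38 - 38 = 1369 - 76 ≡ 22; y = λ·(38 - 22) - 6 ≡ 12. → (22, 12)
2G = (22, 12).
Next 2H:
Repeated addition: build up to 2H.
2H: tangent at (28, 25): λ = (3·28² + 7)/(2·25) ≡ 22/9. 9⁻¹ ≡ 32 (mod 41) since 9·32 = 288 ≡ 1, so λ ≡ 22·32 ≡ 7.
  x = λ² - 28 - 28 = 49 - 56 ≡ 34; y = λ·(28 - 34) - 25 ≡ 15. → (34, 15)
2H = (34, 15).
Finally 2G + 2H:
(22, 12) + (34, 15). λ = (15 - 12)/(34 - 22) ≡ 3/12 mod 41. 12⁻¹ ≡ 24 (mod 41), so λ ≡ 31.
  x = λ² - 22 - 34 = 961 - 56 ≡ 3; y = λ·(22 - 3) - 12 ≡ 3. → (3, 3)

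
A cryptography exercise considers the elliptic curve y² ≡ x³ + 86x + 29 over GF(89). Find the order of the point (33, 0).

2

2P: (33, 0) + (33, 0): same x and y₁ ≡ -y₂, so the sum is O.
2P = O, so the order is 2.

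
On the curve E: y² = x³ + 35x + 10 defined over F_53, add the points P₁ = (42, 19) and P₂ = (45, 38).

(12, 12)

(42, 19) + (45, 38). λ = (38 - 19)/(45 - 42) ≡ 19/3 mod 53. 3⁻¹ ≡ 18 (mod 53) since 3·18 = 54 ≡ 1, so λ ≡ 24.
  x = λ² - 42 - 45 = 576 - 87 ≡ 12; y = λ·(42 - 12) - 19 ≡ 12. → (12, 12)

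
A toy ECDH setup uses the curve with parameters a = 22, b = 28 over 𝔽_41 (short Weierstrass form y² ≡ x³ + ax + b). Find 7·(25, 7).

(14, 13)

Write Q = (25, 7).
Double-and-add on 7 = (111)₂. Start with Q = (25, 7) for the leading 1-bit.
double: tangent at (25, 7): λ = (3·25² + 22)/(2·7) ≡ 11/14. 14⁻¹ ≡ 3 (mod 41), so λ ≡ 11·3 ≡ 33.
  x = λ² - 25 - 25 = 1089 - 50 ≡ 14; y = λ·(25 - 14) - 7 ≡ 28. → (14, 28)
add Q: (14, 28) + (25, 7). λ = (7 - 28)/(25 - 14) ≡ 20/11 mod 41. 11⁻¹ ≡ 15 (mod 41) since 11·15 = 165 ≡ 1, so λ ≡ 13.
  x = λ² - 14 - 25 = 169 - 39 ≡ 7; y = λ·(14 - 7) - 28 ≡ 22. → (7, 22)
double: tangent at (7, 22): λ = (3·7² + 22)/(2·22) ≡ 5/3. 3⁻¹ ≡ 14 (mod 41), so λ ≡ 5·14 ≡ 29.
  x = λ² - 7 - 7 = 841 - 14 ≡ 7; y = λ·(7 - 7) - 22 ≡ 19. → (7, 19)
add Q: (7, 19) + (25, 7). λ = (7 - 19)/(25 - 7) ≡ 29/18 mod 41. 18⁻¹ ≡ 16 (mod 41), so λ ≡ 13.
  x = λ² - 7 - 25 = 169 - 32 ≡ 14; y = λ·(7 - 14) - 19 ≡ 13. → (14, 13)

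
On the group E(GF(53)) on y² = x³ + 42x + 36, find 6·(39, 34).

(15, 15)

Write G = (39, 34).
Repeated addition: build up to 6G.
2G: tangent at (39, 34): λ = (3·39² + 42)/(2·34) ≡ 47/15. 15⁻¹ ≡ 46 (mod 53), so λ ≡ 47·46 ≡ 42.
  x = λ² - 39 - 39 = 1764 - 78 ≡ 43; y = λ·(39 - 43) - 34 ≡ 10. → (43, 10)
3G: (43, 10) + (39, 34). λ = (34 - 10)/(39 - 43) ≡ 24/49 mod 53. 49⁻¹ ≡ 13 (mod 53) since 49·13 = 637 ≡ 1, so λ ≡ 47.
  x = λ² - 43 - 39 = 2209 - 82 ≡ 7; y = λ·(43 - 7) - 10 ≡ 39. → (7, 39)
4G: (7, 39) + (39, 34). λ = (34 - 39)/(39 - 7) ≡ 48/32 mod 53. 32⁻¹ ≡ 5 (mod 53), so λ ≡ 28.
  x = λ² - 7 - 39 = 784 - 46 ≡ 49; y = λ·(7 - 49) - 39 ≡ 4. → (49, 4)
5G: (49, 4) + (39, 34). λ = (34 - 4)/(39 - 49) ≡ 30/43 mod 53. 43⁻¹ ≡ 37 (mod 53), so λ ≡ 50.
  x = λ² - 49 - 39 = 2500 - 88 ≡ 27; y = λ·(49 - 27) - 4 ≡ 36. → (27, 36)
6G: (27, 36) + (39, 34). λ = (34 - 36)/(39 - 27) ≡ 51/12 mod 53. 12⁻¹ ≡ 31 (mod 53) since 12·31 = 372 ≡ 1, so λ ≡ 44.
  x = λ² - 27 - 39 = 1936 - 66 ≡ 15; y = λ·(27 - 15) - 36 ≡ 15. → (15, 15)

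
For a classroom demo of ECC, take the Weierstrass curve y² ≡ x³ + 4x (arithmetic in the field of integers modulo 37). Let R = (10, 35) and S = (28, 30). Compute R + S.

(25, 0)

(10, 35) + (28, 30). λ = (30 - 35)/(28 - 10) ≡ 32/18 mod 37. 18⁻¹ ≡ 35 (mod 37) since 18·35 = 630 ≡ 1, so λ ≡ 10.
  x = λ² - 10 - 28 = 100 - 38 ≡ 25; y = λ·(10 - 25) - 35 ≡ 0. → (25, 0)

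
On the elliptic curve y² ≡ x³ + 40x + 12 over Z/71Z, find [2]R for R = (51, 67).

tangent at (51, 67): λ = (3·51² + 40)/(2·67) ≡ 33/63. 63⁻¹ ≡ 62 (mod 71) since 63·62 = 3906 ≡ 1, so λ ≡ 33·62 ≡ 58.
  x = λ² - 51 - 51 = 3364 - 102 ≡ 67; y = λ·(51 - 67) - 67 ≡ 70. → (67, 70)

(67, 70)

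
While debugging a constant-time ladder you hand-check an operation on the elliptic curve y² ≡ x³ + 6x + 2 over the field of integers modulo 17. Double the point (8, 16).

(10, 12)

tangent at (8, 16): λ = (3·8² + 6)/(2·16) ≡ 11/15. 15⁻¹ ≡ 8 (mod 17) since 15·8 = 120 ≡ 1, so λ ≡ 11·8 ≡ 3.
  x = λ² - 8 - 8 = 9 - 16 ≡ 10; y = λ·(8 - 10) - 16 ≡ 12. → (10, 12)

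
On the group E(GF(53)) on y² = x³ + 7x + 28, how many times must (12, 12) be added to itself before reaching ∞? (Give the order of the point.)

2P: tangent at (12, 12): λ = (3·12² + 7)/(2·12) ≡ 15/24. 24⁻¹ ≡ 42 (mod 53) since 24·42 = 1008 ≡ 1, so λ ≡ 15·42 ≡ 47.
  x = λ² - 12 - 12 = 2209 - 24 ≡ 12; y = λ·(12 - 12) - 12 ≡ 41. → (12, 41)
3P: (12, 41) + (12, 12): same x and y₁ ≡ -y₂, so the sum is ∞.
3P = ∞, so the order is 3.

3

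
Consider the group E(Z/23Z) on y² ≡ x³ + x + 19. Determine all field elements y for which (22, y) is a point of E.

x³ + 1x + 19 = 10689 ≡ 17 (mod 23).
17 is a non-residue mod 23; no y exists.

none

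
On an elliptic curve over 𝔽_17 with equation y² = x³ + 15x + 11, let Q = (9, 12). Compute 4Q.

(3, 7)

Repeated addition: build up to 4Q.
2Q: tangent at (9, 12): λ = (3·9² + 15)/(2·12) ≡ 3/7. 7⁻¹ ≡ 5 (mod 17), so λ ≡ 3·5 ≡ 15.
  x = λ² - 9 - 9 = 225 - 18 ≡ 3; y = λ·(9 - 3) - 12 ≡ 10. → (3, 10)
3Q: (3, 10) + (9, 12). λ = (12 - 10)/(9 - 3) ≡ 2/6 mod 17. 6⁻¹ ≡ 3 (mod 17), so λ ≡ 6.
  x = λ² - 3 - 9 = 36 - 12 ≡ 7; y = λ·(3 - 7) - 10 ≡ 0. → (7, 0)
4Q: (7, 0) + (9, 12). λ = (12 - 0)/(9 - 7) ≡ 12/2 mod 17. 2⁻¹ ≡ 9 (mod 17) since 2·9 = 18 ≡ 1, so λ ≡ 6.
  x = λ² - 7 - 9 = 36 - 16 ≡ 3; y = λ·(7 - 3) - 0 ≡ 7. → (3, 7)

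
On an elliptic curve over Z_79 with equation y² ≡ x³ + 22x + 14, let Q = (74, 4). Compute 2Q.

tangent at (74, 4): λ = (3·74² + 22)/(2·4) ≡ 18/8. 8⁻¹ ≡ 10 (mod 79) since 8·10 = 80 ≡ 1, so λ ≡ 18·10 ≡ 22.
  x = λ² - 74 - 74 = 484 - 148 ≡ 20; y = λ·(74 - 20) - 4 ≡ 78. → (20, 78)

(20, 78)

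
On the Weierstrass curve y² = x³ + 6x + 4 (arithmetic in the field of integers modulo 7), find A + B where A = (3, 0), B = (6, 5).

(3, 0) + (6, 5). λ = (5 - 0)/(6 - 3) ≡ 5/3 mod 7. 3⁻¹ ≡ 5 (mod 7) since 3·5 = 15 ≡ 1, so λ ≡ 4.
  x = λ² - 3 - 6 = 16 - 9 ≡ 0; y = λ·(3 - 0) - 0 ≡ 5. → (0, 5)

(0, 5)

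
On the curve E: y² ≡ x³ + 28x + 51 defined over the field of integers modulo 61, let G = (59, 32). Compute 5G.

(57, 34)

Repeated addition: build up to 5G.
2G: tangent at (59, 32): λ = (3·59² + 28)/(2·32) ≡ 40/3. 3⁻¹ ≡ 41 (mod 61), so λ ≡ 40·41 ≡ 54.
  x = λ² - 59 - 59 = 2916 - 118 ≡ 53; y = λ·(59 - 53) - 32 ≡ 48. → (53, 48)
3G: (53, 48) + (59, 32). λ = (32 - 48)/(59 - 53) ≡ 45/6 mod 61. 6⁻¹ ≡ 51 (mod 61), so λ ≡ 38.
  x = λ² - 53 - 59 = 1444 - 112 ≡ 51; y = λ·(53 - 51) - 48 ≡ 28. → (51, 28)
4G: (51, 28) + (59, 32). λ = (32 - 28)/(59 - 51) ≡ 4/8 mod 61. 8⁻¹ ≡ 23 (mod 61) since 8·23 = 184 ≡ 1, so λ ≡ 31.
  x = λ² - 51 - 59 = 961 - 110 ≡ 58; y = λ·(51 - 58) - 28 ≡ 60. → (58, 60)
5G: (58, 60) + (59, 32). λ = (32 - 60)/(59 - 58) ≡ 33/1 mod 61. 1⁻¹ ≡ 1 (mod 61) since 1·1 = 1 ≡ 1, so λ ≡ 33.
  x = λ² - 58 - 59 = 1089 - 117 ≡ 57; y = λ·(58 - 57) - 60 ≡ 34. → (57, 34)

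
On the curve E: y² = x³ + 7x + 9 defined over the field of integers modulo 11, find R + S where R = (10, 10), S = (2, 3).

(2, 8)

(10, 10) + (2, 3). λ = (3 - 10)/(2 - 10) ≡ 4/3 mod 11. 3⁻¹ ≡ 4 (mod 11) since 3·4 = 12 ≡ 1, so λ ≡ 5.
  x = λ² - 10 - 2 = 25 - 12 ≡ 2; y = λ·(10 - 2) - 10 ≡ 8. → (2, 8)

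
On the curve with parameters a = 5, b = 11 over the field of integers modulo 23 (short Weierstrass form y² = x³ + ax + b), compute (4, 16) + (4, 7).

The two points share x = 4 and their y-coordinates satisfy 16 + 7 ≡ 0 (mod 23), so they are inverses. Their sum is ∞.

O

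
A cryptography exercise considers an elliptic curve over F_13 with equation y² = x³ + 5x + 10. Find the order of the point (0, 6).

2P: tangent at (0, 6): λ = (3·0² + 5)/(2·6) ≡ 5/12. 12⁻¹ ≡ 12 (mod 13), so λ ≡ 5·12 ≡ 8.
  x = λ² - 0 - 0 = 64 - 0 ≡ 12; y = λ·(0 - 12) - 6 ≡ 2. → (12, 2)
3P: (12, 2) + (0, 6). λ = (6 - 2)/(0 - 12) ≡ 4/1 mod 13. 1⁻¹ ≡ 1 (mod 13) since 1·1 = 1 ≡ 1, so λ ≡ 4.
  x = λ² - 12 - 0 = 16 - 12 ≡ 4; y = λ·(12 - 4) - 2 ≡ 4. → (4, 4)
4P: (4, 4) + (0, 6). λ = (6 - 4)/(0 - 4) ≡ 2/9 mod 13. 9⁻¹ ≡ 3 (mod 13), so λ ≡ 6.
  x = λ² - 4 - 0 = 36 - 4 ≡ 6; y = λ·(4 - 6) - 4 ≡ 10. → (6, 10)
5P: (6, 10) + (0, 6). λ = (6 - 10)/(0 - 6) ≡ 9/7 mod 13. 7⁻¹ ≡ 2 (mod 13) since 7·2 = 14 ≡ 1, so λ ≡ 5.
  x = λ² - 6 - 0 = 25 - 6 ≡ 6; y = λ·(6 - 6) - 10 ≡ 3. → (6, 3)
6P: (6, 3) + (0, 6). λ = (6 - 3)/(0 - 6) ≡ 3/7 mod 13. 7⁻¹ ≡ 2 (mod 13), so λ ≡ 6.
  x = λ² - 6 - 0 = 36 - 6 ≡ 4; y = λ·(6 - 4) - 3 ≡ 9. → (4, 9)
7P: (4, 9) + (0, 6). λ = (6 - 9)/(0 - 4) ≡ 10/9 mod 13. 9⁻¹ ≡ 3 (mod 13) since 9·3 = 27 ≡ 1, so λ ≡ 4.
  x = λ² - 4 - 0 = 16 - 4 ≡ 12; y = λ·(4 - 12) - 9 ≡ 11. → (12, 11)
8P: (12, 11) + (0, 6). λ = (6 - 11)/(0 - 12) ≡ 8/1 mod 13. 1⁻¹ ≡ 1 (mod 13) since 1·1 = 1 ≡ 1, so λ ≡ 8.
  x = λ² - 12 - 0 = 64 - 12 ≡ 0; y = λ·(12 - 0) - 11 ≡ 7. → (0, 7)
9P: (0, 7) + (0, 6): same x and y₁ ≡ -y₂, so the sum is the point at infinity.
9P = the point at infinity, so the order is 9.

9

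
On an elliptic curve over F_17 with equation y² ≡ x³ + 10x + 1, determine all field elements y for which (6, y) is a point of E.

x³ + 10x + 1 = 277 ≡ 5 (mod 17).
5 is a non-residue mod 17; no y exists.

none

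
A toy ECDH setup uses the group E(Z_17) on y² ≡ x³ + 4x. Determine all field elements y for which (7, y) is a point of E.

none

x³ + 4x + 0 = 371 ≡ 14 (mod 17).
14 is a non-residue mod 17; no y exists.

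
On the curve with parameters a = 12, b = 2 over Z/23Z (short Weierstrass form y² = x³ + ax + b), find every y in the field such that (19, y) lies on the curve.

x³ + 12x + 2 = 7089 ≡ 5 (mod 23).
5 is a non-residue mod 23; no y exists.

none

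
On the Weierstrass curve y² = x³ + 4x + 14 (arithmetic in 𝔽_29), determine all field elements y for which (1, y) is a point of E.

none

x³ + 4x + 14 = 19 ≡ 19 (mod 29).
19 is a non-residue mod 29; no y exists.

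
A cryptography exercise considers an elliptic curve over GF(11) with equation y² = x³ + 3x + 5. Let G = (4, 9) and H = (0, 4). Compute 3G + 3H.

(4, 2)

First 3G:
Repeated addition: build up to 3G.
2G: tangent at (4, 9): λ = (3·4² + 3)/(2·9) ≡ 7/7. 7⁻¹ ≡ 8 (mod 11), so λ ≡ 7·8 ≡ 1.
  x = λ² - 4 - 4 = 1 - 8 ≡ 4; y = λ·(4 - 4) - 9 ≡ 2. → (4, 2)
3G: (4, 2) + (4, 9): same x and y₁ ≡ -y₂, so the sum is 𝒪.
3G = 𝒪.
Next 3H:
Repeated addition: build up to 3H.
2H: tangent at (0, 4): λ = (3·0² + 3)/(2·4) ≡ 3/8. 8⁻¹ ≡ 7 (mod 11), so λ ≡ 3·7 ≡ 10.
  x = λ² - 0 - 0 = 100 - 0 ≡ 1; y = λ·(0 - 1) - 4 ≡ 8. → (1, 8)
3H: (1, 8) + (0, 4). λ = (4 - 8)/(0 - 1) ≡ 7/10 mod 11. 10⁻¹ ≡ 10 (mod 11) since 10·10 = 100 ≡ 1, so λ ≡ 4.
  x = λ² - 1 - 0 = 16 - 1 ≡ 4; y = λ·(1 - 4) - 8 ≡ 2. → (4, 2)
3H = (4, 2).
Finally 3G + 3H:
𝒪 + (4, 2) = (4, 2) (identity).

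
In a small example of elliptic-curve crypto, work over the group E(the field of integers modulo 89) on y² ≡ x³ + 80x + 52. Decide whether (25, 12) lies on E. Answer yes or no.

y² = 12² ≡ 55; x³ + 80x + 52 = 17677 ≡ 55 (mod 89). 55 = 55.

yes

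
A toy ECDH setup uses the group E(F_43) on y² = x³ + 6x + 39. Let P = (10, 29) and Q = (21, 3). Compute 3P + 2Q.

(3, 27)

First 3P:
Repeated addition: build up to 3P.
2P: tangent at (10, 29): λ = (3·10² + 6)/(2·29) ≡ 5/15. 15⁻¹ ≡ 23 (mod 43), so λ ≡ 5·23 ≡ 29.
  x = λ² - 10 - 10 = 841 - 20 ≡ 4; y = λ·(10 - 4) - 29 ≡ 16. → (4, 16)
3P: (4, 16) + (10, 29). λ = (29 - 16)/(10 - 4) ≡ 13/6 mod 43. 6⁻¹ ≡ 36 (mod 43), so λ ≡ 38.
  x = λ² - 4 - 10 = 1444 - 14 ≡ 11; y = λ·(4 - 11) - 16 ≡ 19. → (11, 19)
3P = (11, 19).
Next 2Q:
Repeated addition: build up to 2Q.
2Q: tangent at (21, 3): λ = (3·21² + 6)/(2·3) ≡ 39/6. 6⁻¹ ≡ 36 (mod 43), so λ ≡ 39·36 ≡ 28.
  x = λ² - 21 - 21 = 784 - 42 ≡ 11; y = λ·(21 - 11) - 3 ≡ 19. → (11, 19)
2Q = (11, 19).
Finally 3P + 2Q:
tangent at (11, 19): λ = (3·11² + 6)/(2·19) ≡ 25/38. 38⁻¹ ≡ 17 (mod 43), so λ ≡ 25·17 ≡ 38.
  x = λ² - 11 - 11 = 1444 - 22 ≡ 3; y = λ·(11 - 3) - 19 ≡ 27. → (3, 27)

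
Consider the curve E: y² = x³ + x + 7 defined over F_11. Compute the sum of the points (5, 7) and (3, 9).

(5, 7) + (3, 9). λ = (9 - 7)/(3 - 5) ≡ 2/9 mod 11. 9⁻¹ ≡ 5 (mod 11), so λ ≡ 10.
  x = λ² - 5 - 3 = 100 - 8 ≡ 4; y = λ·(5 - 4) - 7 ≡ 3. → (4, 3)

(4, 3)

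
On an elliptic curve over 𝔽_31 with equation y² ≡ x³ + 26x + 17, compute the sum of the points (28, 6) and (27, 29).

(28, 6) + (27, 29). λ = (29 - 6)/(27 - 28) ≡ 23/30 mod 31. 30⁻¹ ≡ 30 (mod 31), so λ ≡ 8.
  x = λ² - 28 - 27 = 64 - 55 ≡ 9; y = λ·(28 - 9) - 6 ≡ 22. → (9, 22)

(9, 22)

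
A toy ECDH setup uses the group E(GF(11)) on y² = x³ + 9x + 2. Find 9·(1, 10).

O

Write P = (1, 10).
Repeated addition: build up to 9P.
2P: tangent at (1, 10): λ = (3·1² + 9)/(2·10) ≡ 1/9. 9⁻¹ ≡ 5 (mod 11), so λ ≡ 1·5 ≡ 5.
  x = λ² - 1 - 1 = 25 - 2 ≡ 1; y = λ·(1 - 1) - 10 ≡ 1. → (1, 1)
3P: (1, 1) + (1, 10): same x and y₁ ≡ -y₂, so the sum is O.
4P: O + (1, 10) = (1, 10) (identity).
5P: tangent at (1, 10): λ = (3·1² + 9)/(2·10) ≡ 1/9. 9⁻¹ ≡ 5 (mod 11), so λ ≡ 1·5 ≡ 5.
  x = λ² - 1 - 1 = 25 - 2 ≡ 1; y = λ·(1 - 1) - 10 ≡ 1. → (1, 1)
6P: (1, 1) + (1, 10): same x and y₁ ≡ -y₂, so the sum is O.
7P: O + (1, 10) = (1, 10) (identity).
8P: tangent at (1, 10): λ = (3·1² + 9)/(2·10) ≡ 1/9. 9⁻¹ ≡ 5 (mod 11), so λ ≡ 1·5 ≡ 5.
  x = λ² - 1 - 1 = 25 - 2 ≡ 1; y = λ·(1 - 1) - 10 ≡ 1. → (1, 1)
9P: (1, 1) + (1, 10): same x and y₁ ≡ -y₂, so the sum is O.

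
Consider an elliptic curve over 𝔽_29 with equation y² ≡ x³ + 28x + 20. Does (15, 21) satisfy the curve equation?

y² = 21² ≡ 6; x³ + 28x + 20 = 3815 ≡ 16 (mod 29). 6 ≠ 16.

no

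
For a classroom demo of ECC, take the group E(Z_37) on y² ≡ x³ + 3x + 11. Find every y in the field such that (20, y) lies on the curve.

none

x³ + 3x + 11 = 8071 ≡ 5 (mod 37).
5 is a non-residue mod 37; no y exists.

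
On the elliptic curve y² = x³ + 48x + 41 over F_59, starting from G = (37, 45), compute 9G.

(7, 37)

Double-and-add on 9 = (1001)₂. Start with G = (37, 45) for the leading 1-bit.
double: tangent at (37, 45): λ = (3·37² + 48)/(2·45) ≡ 25/31. 31⁻¹ ≡ 40 (mod 59) since 31·40 = 1240 ≡ 1, so λ ≡ 25·40 ≡ 56.
  x = λ² - 37 - 37 = 3136 - 74 ≡ 53; y = λ·(37 - 53) - 45 ≡ 3. → (53, 3)
double: tangent at (53, 3): λ = (3·53² + 48)/(2·3) ≡ 38/6. 6⁻¹ ≡ 10 (mod 59), so λ ≡ 38·10 ≡ 26.
  x = λ² - 53 - 53 = 676 - 106 ≡ 39; y = λ·(53 - 39) - 3 ≡ 7. → (39, 7)
double: tangent at (39, 7): λ = (3·39² + 48)/(2·7) ≡ 9/14. 14⁻¹ ≡ 38 (mod 59), so λ ≡ 9·38 ≡ 47.
  x = λ² - 39 - 39 = 2209 - 78 ≡ 7; y = λ·(39 - 7) - 7 ≡ 22. → (7, 22)
add G: (7, 22) + (37, 45). λ = (45 - 22)/(37 - 7) ≡ 23/30 mod 59. 30⁻¹ ≡ 2 (mod 59) since 30·2 = 60 ≡ 1, so λ ≡ 46.
  x = λ² - 7 - 37 = 2116 - 44 ≡ 7; y = λ·(7 - 7) - 22 ≡ 37. → (7, 37)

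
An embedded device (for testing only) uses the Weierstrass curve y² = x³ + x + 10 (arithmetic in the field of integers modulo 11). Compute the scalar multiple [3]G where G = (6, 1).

Repeated addition: build up to 3G.
2G: tangent at (6, 1): λ = (3·6² + 1)/(2·1) ≡ 10/2. 2⁻¹ ≡ 6 (mod 11) since 2·6 = 12 ≡ 1, so λ ≡ 10·6 ≡ 5.
  x = λ² - 6 - 6 = 25 - 12 ≡ 2; y = λ·(6 - 2) - 1 ≡ 8. → (2, 8)
3G: (2, 8) + (6, 1). λ = (1 - 8)/(6 - 2) ≡ 4/4 mod 11. 4⁻¹ ≡ 3 (mod 11), so λ ≡ 1.
  x = λ² - 2 - 6 = 1 - 8 ≡ 4; y = λ·(2 - 4) - 8 ≡ 1. → (4, 1)

(4, 1)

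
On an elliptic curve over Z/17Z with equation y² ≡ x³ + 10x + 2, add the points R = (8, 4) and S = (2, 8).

(15, 12)

(8, 4) + (2, 8). λ = (8 - 4)/(2 - 8) ≡ 4/11 mod 17. 11⁻¹ ≡ 14 (mod 17) since 11·14 = 154 ≡ 1, so λ ≡ 5.
  x = λ² - 8 - 2 = 25 - 10 ≡ 15; y = λ·(8 - 15) - 4 ≡ 12. → (15, 12)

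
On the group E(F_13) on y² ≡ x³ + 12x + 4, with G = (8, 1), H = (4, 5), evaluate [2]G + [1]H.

First 2G:
Repeated addition: build up to 2G.
2G: tangent at (8, 1): λ = (3·8² + 12)/(2·1) ≡ 9/2. 2⁻¹ ≡ 7 (mod 13) since 2·7 = 14 ≡ 1, so λ ≡ 9·7 ≡ 11.
  x = λ² - 8 - 8 = 121 - 16 ≡ 1; y = λ·(8 - 1) - 1 ≡ 11. → (1, 11)
2G = (1, 11).
Finally 2G + H:
(1, 11) + (4, 5). λ = (5 - 11)/(4 - 1) ≡ 7/3 mod 13. 3⁻¹ ≡ 9 (mod 13), so λ ≡ 11.
  x = λ² - 1 - 4 = 121 - 5 ≡ 12; y = λ·(1 - 12) - 11 ≡ 11. → (12, 11)

(12, 11)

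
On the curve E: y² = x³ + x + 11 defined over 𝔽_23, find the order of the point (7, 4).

2P: tangent at (7, 4): λ = (3·7² + 1)/(2·4) ≡ 10/8. 8⁻¹ ≡ 3 (mod 23) since 8·3 = 24 ≡ 1, so λ ≡ 10·3 ≡ 7.
  x = λ² - 7 - 7 = 49 - 14 ≡ 12; y = λ·(7 - 12) - 4 ≡ 7. → (12, 7)
3P: (12, 7) + (7, 4). λ = (4 - 7)/(7 - 12) ≡ 20/18 mod 23. 18⁻¹ ≡ 9 (mod 23) since 18·9 = 162 ≡ 1, so λ ≡ 19.
  x = λ² - 12 - 7 = 361 - 19 ≡ 20; y = λ·(12 - 20) - 7 ≡ 2. → (20, 2)
4P: (20, 2) + (7, 4). λ = (4 - 2)/(7 - 20) ≡ 2/10 mod 23. 10⁻¹ ≡ 7 (mod 23), so λ ≡ 14.
  x = λ² - 20 - 7 = 196 - 27 ≡ 8; y = λ·(20 - 8) - 2 ≡ 5. → (8, 5)
5P: (8, 5) + (7, 4). λ = (4 - 5)/(7 - 8) ≡ 22/22 mod 23. 22⁻¹ ≡ 22 (mod 23), so λ ≡ 1.
  x = λ² - 8 - 7 = 1 - 15 ≡ 9; y = λ·(8 - 9) - 5 ≡ 17. → (9, 17)
6P: (9, 17) + (7, 4). λ = (4 - 17)/(7 - 9) ≡ 10/21 mod 23. 21⁻¹ ≡ 11 (mod 23), so λ ≡ 18.
  x = λ² - 9 - 7 = 324 - 16 ≡ 9; y = λ·(9 - 9) - 17 ≡ 6. → (9, 6)
7P: (9, 6) + (7, 4). λ = (4 - 6)/(7 - 9) ≡ 21/21 mod 23. 21⁻¹ ≡ 11 (mod 23), so λ ≡ 1.
  x = λ² - 9 - 7 = 1 - 16 ≡ 8; y = λ·(9 - 8) - 6 ≡ 18. → (8, 18)
8P: (8, 18) + (7, 4). λ = (4 - 18)/(7 - 8) ≡ 9/22 mod 23. 22⁻¹ ≡ 22 (mod 23) since 22·22 = 484 ≡ 1, so λ ≡ 14.
  x = λ² - 8 - 7 = 196 - 15 ≡ 20; y = λ·(8 - 20) - 18 ≡ 21. → (20, 21)
9P: (20, 21) + (7, 4). λ = (4 - 21)/(7 - 20) ≡ 6/10 mod 23. 10⁻¹ ≡ 7 (mod 23) since 10·7 = 70 ≡ 1, so λ ≡ 19.
  x = λ² - 20 - 7 = 361 - 27 ≡ 12; y = λ·(20 - 12) - 21 ≡ 16. → (12, 16)
10P: (12, 16) + (7, 4). λ = (4 - 16)/(7 - 12) ≡ 11/18 mod 23. 18⁻¹ ≡ 9 (mod 23) since 18·9 = 162 ≡ 1, so λ ≡ 7.
  x = λ² - 12 - 7 = 49 - 19 ≡ 7; y = λ·(12 - 7) - 16 ≡ 19. → (7, 19)
11P: (7, 19) + (7, 4): same x and y₁ ≡ -y₂, so the sum is ∞.
11P = ∞, so the order is 11.

11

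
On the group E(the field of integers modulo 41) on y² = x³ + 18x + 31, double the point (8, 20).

tangent at (8, 20): λ = (3·8² + 18)/(2·20) ≡ 5/40. 40⁻¹ ≡ 40 (mod 41) since 40·40 = 1600 ≡ 1, so λ ≡ 5·40 ≡ 36.
  x = λ² - 8 - 8 = 1296 - 16 ≡ 9; y = λ·(8 - 9) - 20 ≡ 26. → (9, 26)

(9, 26)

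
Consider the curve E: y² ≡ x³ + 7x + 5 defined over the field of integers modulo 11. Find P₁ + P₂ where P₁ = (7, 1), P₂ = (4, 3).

(9, 4)

(7, 1) + (4, 3). λ = (3 - 1)/(4 - 7) ≡ 2/8 mod 11. 8⁻¹ ≡ 7 (mod 11), so λ ≡ 3.
  x = λ² - 7 - 4 = 9 - 11 ≡ 9; y = λ·(7 - 9) - 1 ≡ 4. → (9, 4)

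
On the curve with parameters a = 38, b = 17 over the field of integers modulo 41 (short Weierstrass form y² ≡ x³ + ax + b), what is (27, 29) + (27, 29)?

(27, 12)

tangent at (27, 29): λ = (3·27² + 38)/(2·29) ≡ 11/17. 17⁻¹ ≡ 29 (mod 41), so λ ≡ 11·29 ≡ 32.
  x = λ² - 27 - 27 = 1024 - 54 ≡ 27; y = λ·(27 - 27) - 29 ≡ 12. → (27, 12)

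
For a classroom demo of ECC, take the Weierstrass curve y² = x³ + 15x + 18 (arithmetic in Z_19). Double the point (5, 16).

tangent at (5, 16): λ = (3·5² + 15)/(2·16) ≡ 14/13. 13⁻¹ ≡ 3 (mod 19), so λ ≡ 14·3 ≡ 4.
  x = λ² - 5 - 5 = 16 - 10 ≡ 6; y = λ·(5 - 6) - 16 ≡ 18. → (6, 18)

(6, 18)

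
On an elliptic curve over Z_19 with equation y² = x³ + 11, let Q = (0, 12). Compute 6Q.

O

Double-and-add on 6 = (110)₂. Start with Q = (0, 12) for the leading 1-bit.
double: tangent at (0, 12): λ = (3·0² + 0)/(2·12) ≡ 0/5. 5⁻¹ ≡ 4 (mod 19), so λ ≡ 0·4 ≡ 0.
  x = λ² - 0 - 0 = 0 - 0 ≡ 0; y = λ·(0 - 0) - 12 ≡ 7. → (0, 7)
add Q: (0, 7) + (0, 12): same x and y₁ ≡ -y₂, so the sum is O.
double: O + O = O (identity).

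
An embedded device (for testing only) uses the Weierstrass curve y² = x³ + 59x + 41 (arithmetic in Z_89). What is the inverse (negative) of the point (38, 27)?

-(38, 27) = (38, -27 mod 89) = (38, 62).

(38, 62)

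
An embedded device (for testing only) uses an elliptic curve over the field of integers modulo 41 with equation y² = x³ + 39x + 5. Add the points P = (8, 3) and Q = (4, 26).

(39, 1)

(8, 3) + (4, 26). λ = (26 - 3)/(4 - 8) ≡ 23/37 mod 41. 37⁻¹ ≡ 10 (mod 41) since 37·10 = 370 ≡ 1, so λ ≡ 25.
  x = λ² - 8 - 4 = 625 - 12 ≡ 39; y = λ·(8 - 39) - 3 ≡ 1. → (39, 1)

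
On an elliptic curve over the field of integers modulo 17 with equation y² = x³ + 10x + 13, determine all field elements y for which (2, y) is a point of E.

none

x³ + 10x + 13 = 41 ≡ 7 (mod 17).
7 is a non-residue mod 17; no y exists.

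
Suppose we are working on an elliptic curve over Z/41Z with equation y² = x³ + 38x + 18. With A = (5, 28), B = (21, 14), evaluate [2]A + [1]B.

First 2A:
Repeated addition: build up to 2A.
2A: tangent at (5, 28): λ = (3·5² + 38)/(2·28) ≡ 31/15. 15⁻¹ ≡ 11 (mod 41), so λ ≡ 31·11 ≡ 13.
  x = λ² - 5 - 5 = 169 - 10 ≡ 36; y = λ·(5 - 36) - 28 ≡ 20. → (36, 20)
2A = (36, 20).
Finally 2A + B:
(36, 20) + (21, 14). λ = (14 - 20)/(21 - 36) ≡ 35/26 mod 41. 26⁻¹ ≡ 30 (mod 41) since 26·30 = 780 ≡ 1, so λ ≡ 25.
  x = λ² - 36 - 21 = 625 - 57 ≡ 35; y = λ·(36 - 35) - 20 ≡ 5. → (35, 5)

(35, 5)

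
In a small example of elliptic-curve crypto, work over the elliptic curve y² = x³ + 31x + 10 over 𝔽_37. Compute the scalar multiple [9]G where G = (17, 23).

Double-and-add on 9 = (1001)₂. Start with G = (17, 23) for the leading 1-bit.
double: tangent at (17, 23): λ = (3·17² + 31)/(2·23) ≡ 10/9. 9⁻¹ ≡ 33 (mod 37) since 9·33 = 297 ≡ 1, so λ ≡ 10·33 ≡ 34.
  x = λ² - 17 - 17 = 1156 - 34 ≡ 12; y = λ·(17 - 12) - 23 ≡ 36. → (12, 36)
double: tangent at (12, 36): λ = (3·12² + 31)/(2·36) ≡ 19/35. 35⁻¹ ≡ 18 (mod 37), so λ ≡ 19·18 ≡ 9.
  x = λ² - 12 - 12 = 81 - 24 ≡ 20; y = λ·(12 - 20) - 36 ≡ 3. → (20, 3)
double: tangent at (20, 3): λ = (3·20² + 31)/(2·3) ≡ 10/6. 6⁻¹ ≡ 31 (mod 37) since 6·31 = 186 ≡ 1, so λ ≡ 10·31 ≡ 14.
  x = λ² - 20 - 20 = 196 - 40 ≡ 8; y = λ·(20 - 8) - 3 ≡ 17. → (8, 17)
add G: (8, 17) + (17, 23). λ = (23 - 17)/(17 - 8) ≡ 6/9 mod 37. 9⁻¹ ≡ 33 (mod 37) since 9·33 = 297 ≡ 1, so λ ≡ 13.
  x = λ² - 8 - 17 = 169 - 25 ≡ 33; y = λ·(8 - 33) - 17 ≡ 28. → (33, 28)

(33, 28)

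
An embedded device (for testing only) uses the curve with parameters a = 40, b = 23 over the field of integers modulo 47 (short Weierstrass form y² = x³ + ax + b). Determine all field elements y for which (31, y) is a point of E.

9, 38

x³ + 40x + 23 = 31054 ≡ 34 (mod 47).
Square roots of 34 mod 47: 9 and 38 (since 9² = 81 ≡ 34).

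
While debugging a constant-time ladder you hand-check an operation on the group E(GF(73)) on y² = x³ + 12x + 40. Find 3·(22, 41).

(32, 14)

Write P = (22, 41).
Repeated addition: build up to 3P.
2P: tangent at (22, 41): λ = (3·22² + 12)/(2·41) ≡ 4/9. 9⁻¹ ≡ 65 (mod 73), so λ ≡ 4·65 ≡ 41.
  x = λ² - 22 - 22 = 1681 - 44 ≡ 31; y = λ·(22 - 31) - 41 ≡ 28. → (31, 28)
3P: (31, 28) + (22, 41). λ = (41 - 28)/(22 - 31) ≡ 13/64 mod 73. 64⁻¹ ≡ 8 (mod 73), so λ ≡ 31.
  x = λ² - 31 - 22 = 961 - 53 ≡ 32; y = λ·(31 - 32) - 28 ≡ 14. → (32, 14)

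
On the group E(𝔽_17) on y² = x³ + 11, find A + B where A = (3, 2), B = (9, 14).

(3, 2) + (9, 14). λ = (14 - 2)/(9 - 3) ≡ 12/6 mod 17. 6⁻¹ ≡ 3 (mod 17), so λ ≡ 2.
  x = λ² - 3 - 9 = 4 - 12 ≡ 9; y = λ·(3 - 9) - 2 ≡ 3. → (9, 3)

(9, 3)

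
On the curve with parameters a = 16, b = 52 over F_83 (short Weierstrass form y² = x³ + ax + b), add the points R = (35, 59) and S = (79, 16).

(35, 59) + (79, 16). λ = (16 - 59)/(79 - 35) ≡ 40/44 mod 83. 44⁻¹ ≡ 17 (mod 83) since 44·17 = 748 ≡ 1, so λ ≡ 16.
  x = λ² - 35 - 79 = 256 - 114 ≡ 59; y = λ·(35 - 59) - 59 ≡ 55. → (59, 55)

(59, 55)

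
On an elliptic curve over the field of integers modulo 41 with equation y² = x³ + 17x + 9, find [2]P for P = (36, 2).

(6, 32)

tangent at (36, 2): λ = (3·36² + 17)/(2·2) ≡ 10/4. 4⁻¹ ≡ 31 (mod 41) since 4·31 = 124 ≡ 1, so λ ≡ 10·31 ≡ 23.
  x = λ² - 36 - 36 = 529 - 72 ≡ 6; y = λ·(36 - 6) - 2 ≡ 32. → (6, 32)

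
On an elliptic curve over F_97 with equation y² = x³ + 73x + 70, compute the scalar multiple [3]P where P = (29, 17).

(10, 65)

Repeated addition: build up to 3P.
2P: tangent at (29, 17): λ = (3·29² + 73)/(2·17) ≡ 74/34. 34⁻¹ ≡ 20 (mod 97), so λ ≡ 74·20 ≡ 25.
  x = λ² - 29 - 29 = 625 - 58 ≡ 82; y = λ·(29 - 82) - 17 ≡ 16. → (82, 16)
3P: (82, 16) + (29, 17). λ = (17 - 16)/(29 - 82) ≡ 1/44 mod 97. 44⁻¹ ≡ 86 (mod 97), so λ ≡ 86.
  x = λ² - 82 - 29 = 7396 - 111 ≡ 10; y = λ·(82 - 10) - 16 ≡ 65. → (10, 65)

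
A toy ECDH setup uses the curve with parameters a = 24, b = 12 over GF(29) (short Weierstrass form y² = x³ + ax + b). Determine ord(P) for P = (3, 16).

7

2P: tangent at (3, 16): λ = (3·3² + 24)/(2·16) ≡ 22/3. 3⁻¹ ≡ 10 (mod 29), so λ ≡ 22·10 ≡ 17.
  x = λ² - 3 - 3 = 289 - 6 ≡ 22; y = λ·(3 - 22) - 16 ≡ 9. → (22, 9)
3P: (22, 9) + (3, 16). λ = (16 - 9)/(3 - 22) ≡ 7/10 mod 29. 10⁻¹ ≡ 3 (mod 29) since 10·3 = 30 ≡ 1, so λ ≡ 21.
  x = λ² - 22 - 3 = 441 - 25 ≡ 10; y = λ·(22 - 10) - 9 ≡ 11. → (10, 11)
4P: (10, 11) + (3, 16). λ = (16 - 11)/(3 - 10) ≡ 5/22 mod 29. 22⁻¹ ≡ 4 (mod 29), so λ ≡ 20.
  x = λ² - 10 - 3 = 400 - 13 ≡ 10; y = λ·(10 - 10) - 11 ≡ 18. → (10, 18)
5P: (10, 18) + (3, 16). λ = (16 - 18)/(3 - 10) ≡ 27/22 mod 29. 22⁻¹ ≡ 4 (mod 29), so λ ≡ 21.
  x = λ² - 10 - 3 = 441 - 13 ≡ 22; y = λ·(10 - 22) - 18 ≡ 20. → (22, 20)
6P: (22, 20) + (3, 16). λ = (16 - 20)/(3 - 22) ≡ 25/10 mod 29. 10⁻¹ ≡ 3 (mod 29) since 10·3 = 30 ≡ 1, so λ ≡ 17.
  x = λ² - 22 - 3 = 289 - 25 ≡ 3; y = λ·(22 - 3) - 20 ≡ 13. → (3, 13)
7P: (3, 13) + (3, 16): same x and y₁ ≡ -y₂, so the sum is the point at infinity.
7P = the point at infinity, so the order is 7.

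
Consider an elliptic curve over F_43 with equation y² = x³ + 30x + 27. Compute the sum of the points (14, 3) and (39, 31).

(14, 3) + (39, 31). λ = (31 - 3)/(39 - 14) ≡ 28/25 mod 43. 25⁻¹ ≡ 31 (mod 43), so λ ≡ 8.
  x = λ² - 14 - 39 = 64 - 53 ≡ 11; y = λ·(14 - 11) - 3 ≡ 21. → (11, 21)

(11, 21)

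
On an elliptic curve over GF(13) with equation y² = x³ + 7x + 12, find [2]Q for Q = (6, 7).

tangent at (6, 7): λ = (3·6² + 7)/(2·7) ≡ 11/1. 1⁻¹ ≡ 1 (mod 13) since 1·1 = 1 ≡ 1, so λ ≡ 11·1 ≡ 11.
  x = λ² - 6 - 6 = 121 - 12 ≡ 5; y = λ·(6 - 5) - 7 ≡ 4. → (5, 4)

(5, 4)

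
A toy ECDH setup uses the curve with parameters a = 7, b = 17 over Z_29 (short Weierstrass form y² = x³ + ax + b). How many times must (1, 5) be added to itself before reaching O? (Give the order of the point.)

12

2P: tangent at (1, 5): λ = (3·1² + 7)/(2·5) ≡ 10/10. 10⁻¹ ≡ 3 (mod 29) since 10·3 = 30 ≡ 1, so λ ≡ 10·3 ≡ 1.
  x = λ² - 1 - 1 = 1 - 2 ≡ 28; y = λ·(1 - 28) - 5 ≡ 26. → (28, 26)
3P: (28, 26) + (1, 5). λ = (5 - 26)/(1 - 28) ≡ 8/2 mod 29. 2⁻¹ ≡ 15 (mod 29), so λ ≡ 4.
  x = λ² - 28 - 1 = 16 - 29 ≡ 16; y = λ·(28 - 16) - 26 ≡ 22. → (16, 22)
4P: (16, 22) + (1, 5). λ = (5 - 22)/(1 - 16) ≡ 12/14 mod 29. 14⁻¹ ≡ 27 (mod 29), so λ ≡ 5.
  x = λ² - 16 - 1 = 25 - 17 ≡ 8; y = λ·(16 - 8) - 22 ≡ 18. → (8, 18)
5P: (8, 18) + (1, 5). λ = (5 - 18)/(1 - 8) ≡ 16/22 mod 29. 22⁻¹ ≡ 4 (mod 29), so λ ≡ 6.
  x = λ² - 8 - 1 = 36 - 9 ≡ 27; y = λ·(8 - 27) - 18 ≡ 13. → (27, 13)
6P: (27, 13) + (1, 5). λ = (5 - 13)/(1 - 27) ≡ 21/3 mod 29. 3⁻¹ ≡ 10 (mod 29), so λ ≡ 7.
  x = λ² - 27 - 1 = 49 - 28 ≡ 21; y = λ·(27 - 21) - 13 ≡ 0. → (21, 0)
7P: (21, 0) + (1, 5). λ = (5 - 0)/(1 - 21) ≡ 5/9 mod 29. 9⁻¹ ≡ 13 (mod 29), so λ ≡ 7.
  x = λ² - 21 - 1 = 49 - 22 ≡ 27; y = λ·(21 - 27) - 0 ≡ 16. → (27, 16)
8P: (27, 16) + (1, 5). λ = (5 - 16)/(1 - 27) ≡ 18/3 mod 29. 3⁻¹ ≡ 10 (mod 29), so λ ≡ 6.
  x = λ² - 27 - 1 = 36 - 28 ≡ 8; y = λ·(27 - 8) - 16 ≡ 11. → (8, 11)
9P: (8, 11) + (1, 5). λ = (5 - 11)/(1 - 8) ≡ 23/22 mod 29. 22⁻¹ ≡ 4 (mod 29), so λ ≡ 5.
  x = λ² - 8 - 1 = 25 - 9 ≡ 16; y = λ·(8 - 16) - 11 ≡ 7. → (16, 7)
10P: (16, 7) + (1, 5). λ = (5 - 7)/(1 - 16) ≡ 27/14 mod 29. 14⁻¹ ≡ 27 (mod 29) since 14·27 = 378 ≡ 1, so λ ≡ 4.
  x = λ² - 16 - 1 = 16 - 17 ≡ 28; y = λ·(16 - 28) - 7 ≡ 3. → (28, 3)
11P: (28, 3) + (1, 5). λ = (5 - 3)/(1 - 28) ≡ 2/2 mod 29. 2⁻¹ ≡ 15 (mod 29), so λ ≡ 1.
  x = λ² - 28 - 1 = 1 - 29 ≡ 1; y = λ·(28 - 1) - 3 ≡ 24. → (1, 24)
12P: (1, 24) + (1, 5): same x and y₁ ≡ -y₂, so the sum is O.
12P = O, so the order is 12.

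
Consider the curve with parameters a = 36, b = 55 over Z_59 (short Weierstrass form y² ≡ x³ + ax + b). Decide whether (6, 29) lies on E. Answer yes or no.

yes

y² = 29² ≡ 15; x³ + 36x + 55 = 487 ≡ 15 (mod 59). 15 = 15.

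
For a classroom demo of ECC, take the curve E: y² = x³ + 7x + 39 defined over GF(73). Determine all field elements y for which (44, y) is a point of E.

x³ + 7x + 39 = 85531 ≡ 48 (mod 73).
Square roots of 48 mod 73: 11 and 62 (since 11² = 121 ≡ 48).

11, 62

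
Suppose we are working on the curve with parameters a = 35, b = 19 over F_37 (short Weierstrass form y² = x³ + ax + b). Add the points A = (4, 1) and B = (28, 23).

(21, 5)

(4, 1) + (28, 23). λ = (23 - 1)/(28 - 4) ≡ 22/24 mod 37. 24⁻¹ ≡ 17 (mod 37), so λ ≡ 4.
  x = λ² - 4 - 28 = 16 - 32 ≡ 21; y = λ·(4 - 21) - 1 ≡ 5. → (21, 5)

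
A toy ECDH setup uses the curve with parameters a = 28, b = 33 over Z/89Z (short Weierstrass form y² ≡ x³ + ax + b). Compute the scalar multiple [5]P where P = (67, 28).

Repeated addition: build up to 5P.
2P: tangent at (67, 28): λ = (3·67² + 28)/(2·28) ≡ 56/56. 56⁻¹ ≡ 62 (mod 89), so λ ≡ 56·62 ≡ 1.
  x = λ² - 67 - 67 = 1 - 134 ≡ 45; y = λ·(67 - 45) - 28 ≡ 83. → (45, 83)
3P: (45, 83) + (67, 28). λ = (28 - 83)/(67 - 45) ≡ 34/22 mod 89. 22⁻¹ ≡ 85 (mod 89) since 22·85 = 1870 ≡ 1, so λ ≡ 42.
  x = λ² - 45 - 67 = 1764 - 112 ≡ 50; y = λ·(45 - 50) - 83 ≡ 63. → (50, 63)
4P: (50, 63) + (67, 28). λ = (28 - 63)/(67 - 50) ≡ 54/17 mod 89. 17⁻¹ ≡ 21 (mod 89), so λ ≡ 66.
  x = λ² - 50 - 67 = 4356 - 117 ≡ 56; y = λ·(50 - 56) - 63 ≡ 75. → (56, 75)
5P: (56, 75) + (67, 28). λ = (28 - 75)/(67 - 56) ≡ 42/11 mod 89. 11⁻¹ ≡ 81 (mod 89) since 11·81 = 891 ≡ 1, so λ ≡ 20.
  x = λ² - 56 - 67 = 400 - 123 ≡ 10; y = λ·(56 - 10) - 75 ≡ 44. → (10, 44)

(10, 44)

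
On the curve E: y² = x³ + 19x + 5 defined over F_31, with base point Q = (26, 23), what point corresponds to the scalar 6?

(2, 19)

Double-and-add on 6 = (110)₂. Start with Q = (26, 23) for the leading 1-bit.
double: tangent at (26, 23): λ = (3·26² + 19)/(2·23) ≡ 1/15. 15⁻¹ ≡ 29 (mod 31), so λ ≡ 1·29 ≡ 29.
  x = λ² - 26 - 26 = 841 - 52 ≡ 14; y = λ·(26 - 14) - 23 ≡ 15. → (14, 15)
add Q: (14, 15) + (26, 23). λ = (23 - 15)/(26 - 14) ≡ 8/12 mod 31. 12⁻¹ ≡ 13 (mod 31) since 12·13 = 156 ≡ 1, so λ ≡ 11.
  x = λ² - 14 - 26 = 121 - 40 ≡ 19; y = λ·(14 - 19) - 15 ≡ 23. → (19, 23)
double: tangent at (19, 23): λ = (3·19² + 19)/(2·23) ≡ 17/15. 15⁻¹ ≡ 29 (mod 31), so λ ≡ 17·29 ≡ 28.
  x = λ² - 19 - 19 = 784 - 38 ≡ 2; y = λ·(19 - 2) - 23 ≡ 19. → (2, 19)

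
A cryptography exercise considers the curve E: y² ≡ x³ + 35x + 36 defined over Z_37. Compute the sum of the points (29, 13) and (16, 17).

(29, 13) + (16, 17). λ = (17 - 13)/(16 - 29) ≡ 4/24 mod 37. 24⁻¹ ≡ 17 (mod 37) since 24·17 = 408 ≡ 1, so λ ≡ 31.
  x = λ² - 29 - 16 = 961 - 45 ≡ 28; y = λ·(29 - 28) - 13 ≡ 18. → (28, 18)

(28, 18)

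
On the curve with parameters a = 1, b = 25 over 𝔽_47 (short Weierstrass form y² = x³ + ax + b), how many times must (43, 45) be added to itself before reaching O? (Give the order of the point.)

9

2P: tangent at (43, 45): λ = (3·43² + 1)/(2·45) ≡ 2/43. 43⁻¹ ≡ 35 (mod 47), so λ ≡ 2·35 ≡ 23.
  x = λ² - 43 - 43 = 529 - 86 ≡ 20; y = λ·(43 - 20) - 45 ≡ 14. → (20, 14)
3P: (20, 14) + (43, 45). λ = (45 - 14)/(43 - 20) ≡ 31/23 mod 47. 23⁻¹ ≡ 45 (mod 47) since 23·45 = 1035 ≡ 1, so λ ≡ 32.
  x = λ² - 20 - 43 = 1024 - 63 ≡ 21; y = λ·(20 - 21) - 14 ≡ 1. → (21, 1)
4P: (21, 1) + (43, 45). λ = (45 - 1)/(43 - 21) ≡ 44/22 mod 47. 22⁻¹ ≡ 15 (mod 47), so λ ≡ 2.
  x = λ² - 21 - 43 = 4 - 64 ≡ 34; y = λ·(21 - 34) - 1 ≡ 20. → (34, 20)
5P: (34, 20) + (43, 45). λ = (45 - 20)/(43 - 34) ≡ 25/9 mod 47. 9⁻¹ ≡ 21 (mod 47) since 9·21 = 189 ≡ 1, so λ ≡ 8.
  x = λ² - 34 - 43 = 64 - 77 ≡ 34; y = λ·(34 - 34) - 20 ≡ 27. → (34, 27)
6P: (34, 27) + (43, 45). λ = (45 - 27)/(43 - 34) ≡ 18/9 mod 47. 9⁻¹ ≡ 21 (mod 47), so λ ≡ 2.
  x = λ² - 34 - 43 = 4 - 77 ≡ 21; y = λ·(34 - 21) - 27 ≡ 46. → (21, 46)
7P: (21, 46) + (43, 45). λ = (45 - 46)/(43 - 21) ≡ 46/22 mod 47. 22⁻¹ ≡ 15 (mod 47), so λ ≡ 32.
  x = λ² - 21 - 43 = 1024 - 64 ≡ 20; y = λ·(21 - 20) - 46 ≡ 33. → (20, 33)
8P: (20, 33) + (43, 45). λ = (45 - 33)/(43 - 20) ≡ 12/23 mod 47. 23⁻¹ ≡ 45 (mod 47), so λ ≡ 23.
  x = λ² - 20 - 43 = 529 - 63 ≡ 43; y = λ·(20 - 43) - 33 ≡ 2. → (43, 2)
9P: (43, 2) + (43, 45): same x and y₁ ≡ -y₂, so the sum is O.
9P = O, so the order is 9.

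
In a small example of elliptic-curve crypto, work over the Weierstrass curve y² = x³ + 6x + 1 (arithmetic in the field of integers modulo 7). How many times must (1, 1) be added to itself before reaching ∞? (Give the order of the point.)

12

2P: tangent at (1, 1): λ = (3·1² + 6)/(2·1) ≡ 2/2. 2⁻¹ ≡ 4 (mod 7), so λ ≡ 2·4 ≡ 1.
  x = λ² - 1 - 1 = 1 - 2 ≡ 6; y = λ·(1 - 6) - 1 ≡ 1. → (6, 1)
3P: (6, 1) + (1, 1). λ = (1 - 1)/(1 - 6) ≡ 0/2 mod 7. 2⁻¹ ≡ 4 (mod 7), so λ ≡ 0.
  x = λ² - 6 - 1 = 0 - 7 ≡ 0; y = λ·(6 - 0) - 1 ≡ 6. → (0, 6)
4P: (0, 6) + (1, 1). λ = (1 - 6)/(1 - 0) ≡ 2/1 mod 7. 1⁻¹ ≡ 1 (mod 7), so λ ≡ 2.
  x = λ² - 0 - 1 = 4 - 1 ≡ 3; y = λ·(0 - 3) - 6 ≡ 2. → (3, 2)
5P: (3, 2) + (1, 1). λ = (1 - 2)/(1 - 3) ≡ 6/5 mod 7. 5⁻¹ ≡ 3 (mod 7), so λ ≡ 4.
  x = λ² - 3 - 1 = 16 - 4 ≡ 5; y = λ·(3 - 5) - 2 ≡ 4. → (5, 4)
6P: (5, 4) + (1, 1). λ = (1 - 4)/(1 - 5) ≡ 4/3 mod 7. 3⁻¹ ≡ 5 (mod 7), so λ ≡ 6.
  x = λ² - 5 - 1 = 36 - 6 ≡ 2; y = λ·(5 - 2) - 4 ≡ 0. → (2, 0)
7P: (2, 0) + (1, 1). λ = (1 - 0)/(1 - 2) ≡ 1/6 mod 7. 6⁻¹ ≡ 6 (mod 7), so λ ≡ 6.
  x = λ² - 2 - 1 = 36 - 3 ≡ 5; y = λ·(2 - 5) - 0 ≡ 3. → (5, 3)
8P: (5, 3) + (1, 1). λ = (1 - 3)/(1 - 5) ≡ 5/3 mod 7. 3⁻¹ ≡ 5 (mod 7) since 3·5 = 15 ≡ 1, so λ ≡ 4.
  x = λ² - 5 - 1 = 16 - 6 ≡ 3; y = λ·(5 - 3) - 3 ≡ 5. → (3, 5)
9P: (3, 5) + (1, 1). λ = (1 - 5)/(1 - 3) ≡ 3/5 mod 7. 5⁻¹ ≡ 3 (mod 7), so λ ≡ 2.
  x = λ² - 3 - 1 = 4 - 4 ≡ 0; y = λ·(3 - 0) - 5 ≡ 1. → (0, 1)
10P: (0, 1) + (1, 1). λ = (1 - 1)/(1 - 0) ≡ 0/1 mod 7. 1⁻¹ ≡ 1 (mod 7) since 1·1 = 1 ≡ 1, so λ ≡ 0.
  x = λ² - 0 - 1 = 0 - 1 ≡ 6; y = λ·(0 - 6) - 1 ≡ 6. → (6, 6)
11P: (6, 6) + (1, 1). λ = (1 - 6)/(1 - 6) ≡ 2/2 mod 7. 2⁻¹ ≡ 4 (mod 7), so λ ≡ 1.
  x = λ² - 6 - 1 = 1 - 7 ≡ 1; y = λ·(6 - 1) - 6 ≡ 6. → (1, 6)
12P: (1, 6) + (1, 1): same x and y₁ ≡ -y₂, so the sum is ∞.
12P = ∞, so the order is 12.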